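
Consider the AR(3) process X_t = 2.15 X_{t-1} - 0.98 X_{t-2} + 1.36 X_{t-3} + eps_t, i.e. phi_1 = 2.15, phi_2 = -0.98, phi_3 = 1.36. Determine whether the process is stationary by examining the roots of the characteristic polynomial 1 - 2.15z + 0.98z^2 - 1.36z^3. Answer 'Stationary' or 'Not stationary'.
\text{Not stationary}

The AR(p) characteristic polynomial is P(z) = 1 - 2.15z + 0.98z^2 - 1.36z^3.
Stationarity requires all roots to lie outside the unit circle, i.e. |z| > 1 for every root.
Degree 3: look for a simple real root z0 first, then factor out (1 - z/z0) and solve the remaining quadratic.
Testing z0 = 0.5: P(0.5) = 1 + (-2.15)(0.5) + (0.98)(0.5)^2 + (-1.36)(0.5)^3
  = 1 + (-1.075) + (0.245) + (-0.17) = 0.  So z_0 = 0.5 is a root, |z_0| = 0.5.
Divide out the factor (1 - 2 z) = (1 - z/z0) (since 1/z0 = 2):
  P(z) = (1 - 2 z)(1 + (-0.15) z + (0.68) z^2)
  [check: z-coef -0.15 - (2) = -2.15; z^2-coef 0.68 - (2)(-0.15) = 0.98; z^3-coef -(2)(0.68) = -1.36.]
Remaining roots from the quadratic factor 1 + (-0.15) z + (0.68) z^2:
  Set 1 + (-0.15) z + (0.68) z^2 = 0, i.e. a z^2 + b z + c = 0 with a = 0.68, b = -0.15, c = 1.
  Discriminant D = b^2 - 4ac = (-0.15)^2 - 4*(0.68)*1 = 0.0225 - (2.72) = -2.6975.
  D < 0, so the roots are the complex-conjugate pair z = (-b +/- i sqrt(-D)) / (2a) = 0.1103 +/- 1.2077i.
  For a conjugate pair |z|^2 = z * conj(z) = (product of roots) = c/a = 1/(0.68) = 1.470588, so |z| = sqrt(1.470588) = 1.2127 for both roots.
Moduli of all roots: 0.5000, 1.2127, 1.2127.
All moduli strictly greater than 1? No.
Verdict: Not stationary.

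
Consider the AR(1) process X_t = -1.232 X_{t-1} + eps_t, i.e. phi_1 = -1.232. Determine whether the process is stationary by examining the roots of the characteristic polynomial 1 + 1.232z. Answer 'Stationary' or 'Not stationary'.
\text{Not stationary}

The AR(p) characteristic polynomial is P(z) = 1 + 1.232z.
Stationarity requires all roots to lie outside the unit circle, i.e. |z| > 1 for every root.
This is linear in z: 1 + (1.232) z = 0  =>  z = -1/(1.232) = -0.811688,  |z| = 0.811688.
Moduli of all roots: 0.8117.
All moduli strictly greater than 1? No.
Verdict: Not stationary.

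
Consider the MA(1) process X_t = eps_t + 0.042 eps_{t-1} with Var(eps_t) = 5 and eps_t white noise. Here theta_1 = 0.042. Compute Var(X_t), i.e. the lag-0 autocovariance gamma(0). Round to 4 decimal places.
\gamma(0) = 5.0088

For an MA(q) process X_t = eps_t + sum_i theta_i eps_{t-i} with
Var(eps_t) = sigma^2, the variance is
  gamma(0) = sigma^2 * (1 + sum_i theta_i^2).
  sum_i theta_i^2 = (0.042)^2 = 0.001764.
  gamma(0) = 5 * (1 + 0.001764) = 5 * 1.001764 = 5.00882, which rounds to 5.0088.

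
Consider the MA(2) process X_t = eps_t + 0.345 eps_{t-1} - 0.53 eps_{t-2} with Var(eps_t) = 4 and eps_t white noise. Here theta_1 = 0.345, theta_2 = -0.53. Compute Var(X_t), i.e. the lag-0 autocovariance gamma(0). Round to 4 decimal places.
\gamma(0) = 5.5997

For an MA(q) process X_t = eps_t + sum_i theta_i eps_{t-i} with
Var(eps_t) = sigma^2, the variance is
  gamma(0) = sigma^2 * (1 + sum_i theta_i^2).
  sum_i theta_i^2 = (0.345)^2 + (-0.53)^2 = 0.119025 + 0.2809 = 0.399925.
  gamma(0) = 4 * (1 + 0.399925) = 4 * 1.399925 = 5.5997.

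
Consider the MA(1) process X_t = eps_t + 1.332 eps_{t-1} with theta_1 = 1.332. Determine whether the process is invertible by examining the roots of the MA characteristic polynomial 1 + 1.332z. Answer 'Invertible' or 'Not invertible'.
\text{Not invertible}

The MA(q) characteristic polynomial is P(z) = 1 + 1.332z.
Invertibility requires all roots to lie outside the unit circle, i.e. |z| > 1 for every root.
This is linear in z: 1 + (1.332) z = 0  =>  z = -1/(1.332) = -0.750751,  |z| = 0.750751.
Moduli of all roots: 0.7508.
All moduli strictly greater than 1? No.
Verdict: Not invertible.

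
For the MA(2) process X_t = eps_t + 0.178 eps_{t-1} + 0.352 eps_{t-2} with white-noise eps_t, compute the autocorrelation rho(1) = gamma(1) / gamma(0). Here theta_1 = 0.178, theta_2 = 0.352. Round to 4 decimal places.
\rho(1) = 0.2083

For an MA(q) process with theta_0 = 1, the autocovariance is
  gamma(k) = sigma^2 * sum_{i=0..q-k} theta_i * theta_{i+k},
and rho(k) = gamma(k) / gamma(0). Sigma^2 cancels.
  numerator   = (1)*(0.178) + (0.178)*(0.352) = 0.240656.
  denominator = (1)^2 + (0.178)^2 + (0.352)^2 = 1.155588.
  rho(1) = 0.240656 / 1.155588 = 0.2083.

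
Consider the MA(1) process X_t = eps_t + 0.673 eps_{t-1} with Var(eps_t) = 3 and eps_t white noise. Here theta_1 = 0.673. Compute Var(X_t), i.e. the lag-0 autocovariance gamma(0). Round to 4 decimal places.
\gamma(0) = 4.3588

For an MA(q) process X_t = eps_t + sum_i theta_i eps_{t-i} with
Var(eps_t) = sigma^2, the variance is
  gamma(0) = sigma^2 * (1 + sum_i theta_i^2).
  sum_i theta_i^2 = (0.673)^2 = 0.452929.
  gamma(0) = 3 * (1 + 0.452929) = 3 * 1.452929 = 4.358787, which rounds to 4.3588.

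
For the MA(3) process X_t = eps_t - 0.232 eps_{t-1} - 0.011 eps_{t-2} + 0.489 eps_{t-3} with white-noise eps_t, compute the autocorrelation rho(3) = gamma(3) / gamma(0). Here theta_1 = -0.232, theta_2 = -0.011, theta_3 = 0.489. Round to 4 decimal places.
\rho(3) = 0.3782

For an MA(q) process with theta_0 = 1, the autocovariance is
  gamma(k) = sigma^2 * sum_{i=0..q-k} theta_i * theta_{i+k},
and rho(k) = gamma(k) / gamma(0). Sigma^2 cancels.
  numerator   = (1)*(0.489) = 0.489.
  denominator = (1)^2 + (-0.232)^2 + (-0.011)^2 + (0.489)^2 = 1.293066.
  rho(3) = 0.489 / 1.293066 = 0.3782.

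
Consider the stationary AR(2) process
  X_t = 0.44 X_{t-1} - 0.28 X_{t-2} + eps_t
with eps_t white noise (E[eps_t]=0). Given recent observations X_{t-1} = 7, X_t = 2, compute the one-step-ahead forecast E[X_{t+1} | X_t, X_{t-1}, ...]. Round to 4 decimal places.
E[X_{t+1} \mid \mathcal F_t] = -1.0800

For an AR(p) model X_t = c + sum_i phi_i X_{t-i} + eps_t, the
one-step-ahead conditional mean is
  E[X_{t+1} | X_t, ...] = c + sum_i phi_i X_{t+1-i}.
Substitute known values:
  E[X_{t+1} | ...] = (0.44) * (2) + (-0.28) * (7)
                   = -1.0800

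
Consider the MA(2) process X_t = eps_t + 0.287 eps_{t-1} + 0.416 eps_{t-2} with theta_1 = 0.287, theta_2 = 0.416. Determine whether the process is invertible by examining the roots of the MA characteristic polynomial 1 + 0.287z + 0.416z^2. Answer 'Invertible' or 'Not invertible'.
\text{Invertible}

The MA(q) characteristic polynomial is P(z) = 1 + 0.287z + 0.416z^2.
Invertibility requires all roots to lie outside the unit circle, i.e. |z| > 1 for every root.
Set 1 + (0.287) z + (0.416) z^2 = 0, i.e. a z^2 + b z + c = 0 with a = 0.416, b = 0.287, c = 1.
Discriminant D = b^2 - 4ac = (0.287)^2 - 4*(0.416)*1 = 0.082369 - (1.664) = -1.581631.
D < 0, so the roots are the complex-conjugate pair z = (-b +/- i sqrt(-D)) / (2a) = -0.345 +/- 1.5116i.
For a conjugate pair |z|^2 = z * conj(z) = (product of roots) = c/a = 1/(0.416) = 2.403846, so |z| = sqrt(2.403846) = 1.5504 for both roots.
Moduli of all roots: 1.5504, 1.5504.
All moduli strictly greater than 1? Yes.
Verdict: Invertible.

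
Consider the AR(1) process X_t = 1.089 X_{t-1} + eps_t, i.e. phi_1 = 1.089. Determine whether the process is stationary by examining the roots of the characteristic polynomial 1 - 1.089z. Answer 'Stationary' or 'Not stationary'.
\text{Not stationary}

The AR(p) characteristic polynomial is P(z) = 1 - 1.089z.
Stationarity requires all roots to lie outside the unit circle, i.e. |z| > 1 for every root.
This is linear in z: 1 + (-1.089) z = 0  =>  z = -1/(-1.089) = 0.918274,  |z| = 0.918274.
Moduli of all roots: 0.9183.
All moduli strictly greater than 1? No.
Verdict: Not stationary.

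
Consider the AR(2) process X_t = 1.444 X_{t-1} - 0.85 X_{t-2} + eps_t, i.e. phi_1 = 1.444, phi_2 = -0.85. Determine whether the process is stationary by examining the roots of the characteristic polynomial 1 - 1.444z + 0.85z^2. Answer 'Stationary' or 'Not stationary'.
\text{Stationary}

The AR(p) characteristic polynomial is P(z) = 1 - 1.444z + 0.85z^2.
Stationarity requires all roots to lie outside the unit circle, i.e. |z| > 1 for every root.
Set 1 + (-1.444) z + (0.85) z^2 = 0, i.e. a z^2 + b z + c = 0 with a = 0.85, b = -1.444, c = 1.
Discriminant D = b^2 - 4ac = (-1.444)^2 - 4*(0.85)*1 = 2.085136 - (3.4) = -1.314864.
D < 0, so the roots are the complex-conjugate pair z = (-b +/- i sqrt(-D)) / (2a) = 0.8494 +/- 0.6745i.
For a conjugate pair |z|^2 = z * conj(z) = (product of roots) = c/a = 1/(0.85) = 1.176471, so |z| = sqrt(1.176471) = 1.0847 for both roots.
Moduli of all roots: 1.0847, 1.0847.
All moduli strictly greater than 1? Yes.
Verdict: Stationary.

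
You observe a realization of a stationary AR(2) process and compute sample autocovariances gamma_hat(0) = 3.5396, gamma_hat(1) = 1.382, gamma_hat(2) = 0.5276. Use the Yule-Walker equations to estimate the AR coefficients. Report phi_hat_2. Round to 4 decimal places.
\hat\phi_{2} = -0.0040

The Yule-Walker equations for an AR(p) process read, in matrix form,
  Gamma_p phi = r_p,   with   (Gamma_p)_{ij} = gamma(|i - j|),
                       (r_p)_i = gamma(i),   i,j = 1..p.
Substitute the sample gammas (Toeplitz matrix and right-hand side of size 2):
  Gamma_p = [[3.5396, 1.382], [1.382, 3.5396]]
  r_p     = [1.382, 0.5276]
Written out:
  3.5396 phi_1 + 1.382 phi_2 = 1.382
  1.382 phi_1 + 3.5396 phi_2 = 0.5276
Solve by Cramer's rule:
  det = gamma(0)^2 - gamma(1)^2 = (3.5396)^2 - (1.382)^2 = 12.52876816 - 1.909924 = 10.61884416
  phi_hat_1 = [gamma(1) gamma(0) - gamma(1) gamma(2)] / det = [(1.382)(3.5396) - (1.382)(0.5276)] / 10.61884416 = 4.162584 / 10.61884416 = 0.392
  phi_hat_2 = [gamma(0) gamma(2) - gamma(1)^2] / det = [(3.5396)(0.5276) - (1.382)^2] / 10.61884416 = -0.04243104 / 10.61884416 = -0.004
So phi_hat = [0.3920, -0.0040].
Therefore phi_hat_2 = -0.0040.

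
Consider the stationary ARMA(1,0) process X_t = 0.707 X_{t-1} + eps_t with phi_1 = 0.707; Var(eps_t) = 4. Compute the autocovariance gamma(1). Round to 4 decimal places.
\gamma(1) = 5.6543

Multiply the model equation by X_{t-k} and take expectations. With theta_0 = psi_0 = 1 and psi_j the MA(infinity) weights, this gives
  gamma(k) - sum_i phi_i gamma(k-i) = c_k,
  c_k = sigma^2 * sum_{j=k..q} theta_j psi_{j-k}   (c_k = 0 for k > q),
using gamma(-m) = gamma(m).
Pure AR (q = 0): c_0 = sigma^2 = 4, c_k = 0 for k >= 1.
Equations for k = 0 and k = 1 (AR order 1):
  gamma(0) = phi_1 gamma(1) + c_0
  gamma(1) = phi_1 gamma(0) + c_1
Substituting the second into the first: gamma(0) (1 - phi_1^2) = c_0 + phi_1 c_1, so
  gamma(0) = c_0 / (1 - phi_1^2) = 4 / (1 - (0.707)^2) = 4 / 0.500151 = 7.997585.
  gamma(1) = phi_1 gamma(0) = (0.707)(7.997585) = 5.654292.
Therefore gamma(1) = 5.6543 (to 4 decimal places).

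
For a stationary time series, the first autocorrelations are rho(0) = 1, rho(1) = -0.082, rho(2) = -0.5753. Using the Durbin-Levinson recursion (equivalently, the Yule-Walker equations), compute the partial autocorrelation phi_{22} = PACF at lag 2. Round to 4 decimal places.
\phi_{22} = -0.5860

The PACF at lag k is phi_{kk}, the last component of the solution
to the Yule-Walker system G_k phi = r_k where
  (G_k)_{ij} = rho(|i - j|), (r_k)_i = rho(i), i,j = 1..k.
Equivalently, Durbin-Levinson gives phi_{kk} iteratively:
  phi_{11} = rho(1)
  phi_{kk} = [rho(k) - sum_{j=1..k-1} phi_{k-1,j} rho(k-j)]
            / [1 - sum_{j=1..k-1} phi_{k-1,j} rho(j)],
  phi_{k,j} = phi_{k-1,j} - phi_{kk} phi_{k-1,k-j},  j = 1..k-1.
Step k = 1:
  phi_11 = rho(1) = -0.082.
Step k = 2:
  phi_22 = [rho(2) - phi_11 rho(1)] / [1 - phi_11 rho(1)] = [-0.5753 - (-0.082)(-0.082)] / [1 - (-0.082)(-0.082)]
         = -0.582024 / 0.993276 = -0.586.
Therefore phi_{22} = -0.5860.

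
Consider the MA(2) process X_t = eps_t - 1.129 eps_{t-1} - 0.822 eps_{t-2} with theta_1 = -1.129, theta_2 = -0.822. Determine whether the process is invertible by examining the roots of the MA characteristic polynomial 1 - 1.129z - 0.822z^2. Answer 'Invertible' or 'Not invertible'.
\text{Not invertible}

The MA(q) characteristic polynomial is P(z) = 1 - 1.129z - 0.822z^2.
Invertibility requires all roots to lie outside the unit circle, i.e. |z| > 1 for every root.
Set 1 + (-1.129) z + (-0.822) z^2 = 0, i.e. a z^2 + b z + c = 0 with a = -0.822, b = -1.129, c = 1.
Discriminant D = b^2 - 4ac = (-1.129)^2 - 4*(-0.822)*1 = 1.274641 - (-3.288) = 4.562641.
D >= 0, so the roots are real: z = (-b +/- sqrt(D)) / (2a) = (1.129 +/- 2.136034) / (-1.644).
  z_1 = (1.129 + 2.136034) / (-1.644) = -1.986,   |z_1| = 1.986.
  z_2 = (1.129 - 2.136034) / (-1.644) = 0.6126,   |z_2| = 0.6126.
Moduli of all roots: 1.9860, 0.6126.
All moduli strictly greater than 1? No.
Verdict: Not invertible.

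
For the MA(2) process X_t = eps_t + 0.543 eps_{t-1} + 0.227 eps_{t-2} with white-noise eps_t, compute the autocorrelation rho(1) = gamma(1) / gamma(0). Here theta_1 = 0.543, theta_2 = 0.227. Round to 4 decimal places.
\rho(1) = 0.4949

For an MA(q) process with theta_0 = 1, the autocovariance is
  gamma(k) = sigma^2 * sum_{i=0..q-k} theta_i * theta_{i+k},
and rho(k) = gamma(k) / gamma(0). Sigma^2 cancels.
  numerator   = (1)*(0.543) + (0.543)*(0.227) = 0.666261.
  denominator = (1)^2 + (0.543)^2 + (0.227)^2 = 1.346378.
  rho(1) = 0.666261 / 1.346378 = 0.4949.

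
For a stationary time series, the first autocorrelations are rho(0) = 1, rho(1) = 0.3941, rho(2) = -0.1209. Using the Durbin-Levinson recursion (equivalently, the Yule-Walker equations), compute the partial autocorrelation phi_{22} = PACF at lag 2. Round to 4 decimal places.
\phi_{22} = -0.3270

The PACF at lag k is phi_{kk}, the last component of the solution
to the Yule-Walker system G_k phi = r_k where
  (G_k)_{ij} = rho(|i - j|), (r_k)_i = rho(i), i,j = 1..k.
Equivalently, Durbin-Levinson gives phi_{kk} iteratively:
  phi_{11} = rho(1)
  phi_{kk} = [rho(k) - sum_{j=1..k-1} phi_{k-1,j} rho(k-j)]
            / [1 - sum_{j=1..k-1} phi_{k-1,j} rho(j)],
  phi_{k,j} = phi_{k-1,j} - phi_{kk} phi_{k-1,k-j},  j = 1..k-1.
Step k = 1:
  phi_11 = rho(1) = 0.3941.
Step k = 2:
  phi_22 = [rho(2) - phi_11 rho(1)] / [1 - phi_11 rho(1)] = [-0.1209 - (0.3941)(0.3941)] / [1 - (0.3941)(0.3941)]
         = -0.27621481 / 0.84468519 = -0.327.
Therefore phi_{22} = -0.3270.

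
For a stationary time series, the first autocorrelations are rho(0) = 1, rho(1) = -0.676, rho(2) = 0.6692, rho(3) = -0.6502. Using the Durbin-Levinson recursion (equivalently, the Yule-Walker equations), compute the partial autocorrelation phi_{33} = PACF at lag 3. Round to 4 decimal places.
\phi_{33} = -0.2400

The PACF at lag k is phi_{kk}, the last component of the solution
to the Yule-Walker system G_k phi = r_k where
  (G_k)_{ij} = rho(|i - j|), (r_k)_i = rho(i), i,j = 1..k.
Equivalently, Durbin-Levinson gives phi_{kk} iteratively:
  phi_{11} = rho(1)
  phi_{kk} = [rho(k) - sum_{j=1..k-1} phi_{k-1,j} rho(k-j)]
            / [1 - sum_{j=1..k-1} phi_{k-1,j} rho(j)],
  phi_{k,j} = phi_{k-1,j} - phi_{kk} phi_{k-1,k-j},  j = 1..k-1.
Step k = 1:
  phi_11 = rho(1) = -0.676.
Step k = 2:
  phi_22 = [rho(2) - phi_11 rho(1)] / [1 - phi_11 rho(1)] = [0.6692 - (-0.676)(-0.676)] / [1 - (-0.676)(-0.676)]
         = 0.212224 / 0.543024 = 0.390819.
  Update: phi_21 = phi_11 - phi_22 phi_11 = -0.676 - (0.390819)(-0.676) = -0.411806.
Step k = 3:
  phi_33 = [rho(3) - phi_21 rho(2) - phi_22 rho(1)] / [1 - phi_21 rho(1) - phi_22 rho(2)]
    numerator   = -0.6502 - (-0.411806)(0.6692) - (0.390819)(-0.676) = -0.11042558
    denominator = 1 - (-0.411806)(-0.676) - (0.390819)(0.6692) = 0.46008287
  phi_33 = -0.11042558 / 0.46008287 = -0.24.
Therefore phi_{33} = -0.2400.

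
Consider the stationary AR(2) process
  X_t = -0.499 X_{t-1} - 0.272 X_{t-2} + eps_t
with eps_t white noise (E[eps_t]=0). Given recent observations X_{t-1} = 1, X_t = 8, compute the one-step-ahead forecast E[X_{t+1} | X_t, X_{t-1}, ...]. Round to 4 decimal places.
E[X_{t+1} \mid \mathcal F_t] = -4.2640

For an AR(p) model X_t = c + sum_i phi_i X_{t-i} + eps_t, the
one-step-ahead conditional mean is
  E[X_{t+1} | X_t, ...] = c + sum_i phi_i X_{t+1-i}.
Substitute known values:
  E[X_{t+1} | ...] = (-0.499) * (8) + (-0.272) * (1)
                   = -4.2640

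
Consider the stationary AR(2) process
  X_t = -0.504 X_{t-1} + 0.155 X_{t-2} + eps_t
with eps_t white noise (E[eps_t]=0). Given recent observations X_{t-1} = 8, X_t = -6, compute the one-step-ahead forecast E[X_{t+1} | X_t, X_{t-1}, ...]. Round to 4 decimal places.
E[X_{t+1} \mid \mathcal F_t] = 4.2640

For an AR(p) model X_t = c + sum_i phi_i X_{t-i} + eps_t, the
one-step-ahead conditional mean is
  E[X_{t+1} | X_t, ...] = c + sum_i phi_i X_{t+1-i}.
Substitute known values:
  E[X_{t+1} | ...] = (-0.504) * (-6) + (0.155) * (8)
                   = 4.2640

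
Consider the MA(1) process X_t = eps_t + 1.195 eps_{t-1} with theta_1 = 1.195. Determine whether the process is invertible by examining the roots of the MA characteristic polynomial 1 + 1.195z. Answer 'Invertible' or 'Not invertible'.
\text{Not invertible}

The MA(q) characteristic polynomial is P(z) = 1 + 1.195z.
Invertibility requires all roots to lie outside the unit circle, i.e. |z| > 1 for every root.
This is linear in z: 1 + (1.195) z = 0  =>  z = -1/(1.195) = -0.83682,  |z| = 0.83682.
Moduli of all roots: 0.8368.
All moduli strictly greater than 1? No.
Verdict: Not invertible.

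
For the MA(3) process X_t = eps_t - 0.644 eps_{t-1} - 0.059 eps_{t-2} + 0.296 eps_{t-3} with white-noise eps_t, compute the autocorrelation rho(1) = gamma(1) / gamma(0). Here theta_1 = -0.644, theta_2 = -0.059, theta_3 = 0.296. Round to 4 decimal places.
\rho(1) = -0.4140

For an MA(q) process with theta_0 = 1, the autocovariance is
  gamma(k) = sigma^2 * sum_{i=0..q-k} theta_i * theta_{i+k},
and rho(k) = gamma(k) / gamma(0). Sigma^2 cancels.
  numerator   = (1)*(-0.644) + (-0.644)*(-0.059) + (-0.059)*(0.296) = -0.623468.
  denominator = (1)^2 + (-0.644)^2 + (-0.059)^2 + (0.296)^2 = 1.505833.
  rho(1) = -0.623468 / 1.505833 = -0.4140.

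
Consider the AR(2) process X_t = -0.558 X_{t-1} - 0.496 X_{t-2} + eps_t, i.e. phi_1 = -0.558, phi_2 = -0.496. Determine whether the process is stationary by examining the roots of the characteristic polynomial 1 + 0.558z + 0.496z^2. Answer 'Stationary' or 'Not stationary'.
\text{Stationary}

The AR(p) characteristic polynomial is P(z) = 1 + 0.558z + 0.496z^2.
Stationarity requires all roots to lie outside the unit circle, i.e. |z| > 1 for every root.
Set 1 + (0.558) z + (0.496) z^2 = 0, i.e. a z^2 + b z + c = 0 with a = 0.496, b = 0.558, c = 1.
Discriminant D = b^2 - 4ac = (0.558)^2 - 4*(0.496)*1 = 0.311364 - (1.984) = -1.672636.
D < 0, so the roots are the complex-conjugate pair z = (-b +/- i sqrt(-D)) / (2a) = -0.5625 +/- 1.3037i.
For a conjugate pair |z|^2 = z * conj(z) = (product of roots) = c/a = 1/(0.496) = 2.016129, so |z| = sqrt(2.016129) = 1.4199 for both roots.
Moduli of all roots: 1.4199, 1.4199.
All moduli strictly greater than 1? Yes.
Verdict: Stationary.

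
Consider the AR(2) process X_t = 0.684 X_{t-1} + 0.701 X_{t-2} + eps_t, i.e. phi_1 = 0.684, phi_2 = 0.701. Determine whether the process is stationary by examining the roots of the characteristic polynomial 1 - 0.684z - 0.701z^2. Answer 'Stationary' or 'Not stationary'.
\text{Not stationary}

The AR(p) characteristic polynomial is P(z) = 1 - 0.684z - 0.701z^2.
Stationarity requires all roots to lie outside the unit circle, i.e. |z| > 1 for every root.
Set 1 + (-0.684) z + (-0.701) z^2 = 0, i.e. a z^2 + b z + c = 0 with a = -0.701, b = -0.684, c = 1.
Discriminant D = b^2 - 4ac = (-0.684)^2 - 4*(-0.701)*1 = 0.467856 - (-2.804) = 3.271856.
D >= 0, so the roots are real: z = (-b +/- sqrt(D)) / (2a) = (0.684 +/- 1.808827) / (-1.402).
  z_1 = (0.684 + 1.808827) / (-1.402) = -1.7781,   |z_1| = 1.7781.
  z_2 = (0.684 - 1.808827) / (-1.402) = 0.8023,   |z_2| = 0.8023.
Moduli of all roots: 1.7781, 0.8023.
All moduli strictly greater than 1? No.
Verdict: Not stationary.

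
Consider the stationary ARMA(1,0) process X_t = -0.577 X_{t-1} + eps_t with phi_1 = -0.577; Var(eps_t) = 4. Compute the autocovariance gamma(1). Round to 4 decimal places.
\gamma(1) = -3.4599

Multiply the model equation by X_{t-k} and take expectations. With theta_0 = psi_0 = 1 and psi_j the MA(infinity) weights, this gives
  gamma(k) - sum_i phi_i gamma(k-i) = c_k,
  c_k = sigma^2 * sum_{j=k..q} theta_j psi_{j-k}   (c_k = 0 for k > q),
using gamma(-m) = gamma(m).
Pure AR (q = 0): c_0 = sigma^2 = 4, c_k = 0 for k >= 1.
Equations for k = 0 and k = 1 (AR order 1):
  gamma(0) = phi_1 gamma(1) + c_0
  gamma(1) = phi_1 gamma(0) + c_1
Substituting the second into the first: gamma(0) (1 - phi_1^2) = c_0 + phi_1 c_1, so
  gamma(0) = c_0 / (1 - phi_1^2) = 4 / (1 - (-0.577)^2) = 4 / 0.667071 = 5.996363.
  gamma(1) = phi_1 gamma(0) = (-0.577)(5.996363) = -3.459902.
Therefore gamma(1) = -3.4599 (to 4 decimal places).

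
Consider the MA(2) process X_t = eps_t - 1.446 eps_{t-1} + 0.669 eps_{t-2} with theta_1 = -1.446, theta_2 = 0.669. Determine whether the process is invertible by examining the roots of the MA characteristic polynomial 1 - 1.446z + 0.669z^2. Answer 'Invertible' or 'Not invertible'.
\text{Invertible}

The MA(q) characteristic polynomial is P(z) = 1 - 1.446z + 0.669z^2.
Invertibility requires all roots to lie outside the unit circle, i.e. |z| > 1 for every root.
Set 1 + (-1.446) z + (0.669) z^2 = 0, i.e. a z^2 + b z + c = 0 with a = 0.669, b = -1.446, c = 1.
Discriminant D = b^2 - 4ac = (-1.446)^2 - 4*(0.669)*1 = 2.090916 - (2.676) = -0.585084.
D < 0, so the roots are the complex-conjugate pair z = (-b +/- i sqrt(-D)) / (2a) = 1.0807 +/- 0.5717i.
For a conjugate pair |z|^2 = z * conj(z) = (product of roots) = c/a = 1/(0.669) = 1.494768, so |z| = sqrt(1.494768) = 1.2226 for both roots.
Moduli of all roots: 1.2226, 1.2226.
All moduli strictly greater than 1? Yes.
Verdict: Invertible.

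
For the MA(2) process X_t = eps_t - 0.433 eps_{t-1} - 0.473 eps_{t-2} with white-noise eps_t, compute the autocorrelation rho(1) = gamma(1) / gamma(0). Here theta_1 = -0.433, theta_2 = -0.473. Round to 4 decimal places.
\rho(1) = -0.1617

For an MA(q) process with theta_0 = 1, the autocovariance is
  gamma(k) = sigma^2 * sum_{i=0..q-k} theta_i * theta_{i+k},
and rho(k) = gamma(k) / gamma(0). Sigma^2 cancels.
  numerator   = (1)*(-0.433) + (-0.433)*(-0.473) = -0.228191.
  denominator = (1)^2 + (-0.433)^2 + (-0.473)^2 = 1.411218.
  rho(1) = -0.228191 / 1.411218 = -0.1617.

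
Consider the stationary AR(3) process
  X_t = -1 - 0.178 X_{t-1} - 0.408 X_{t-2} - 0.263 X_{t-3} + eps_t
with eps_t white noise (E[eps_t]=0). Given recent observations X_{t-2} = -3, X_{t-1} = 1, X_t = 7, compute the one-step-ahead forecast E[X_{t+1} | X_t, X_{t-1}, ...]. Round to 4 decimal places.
E[X_{t+1} \mid \mathcal F_t] = -1.8650

For an AR(p) model X_t = c + sum_i phi_i X_{t-i} + eps_t, the
one-step-ahead conditional mean is
  E[X_{t+1} | X_t, ...] = c + sum_i phi_i X_{t+1-i}.
Substitute known values:
  E[X_{t+1} | ...] = -1 + (-0.178) * (7) + (-0.408) * (1) + (-0.263) * (-3)
                   = -1.8650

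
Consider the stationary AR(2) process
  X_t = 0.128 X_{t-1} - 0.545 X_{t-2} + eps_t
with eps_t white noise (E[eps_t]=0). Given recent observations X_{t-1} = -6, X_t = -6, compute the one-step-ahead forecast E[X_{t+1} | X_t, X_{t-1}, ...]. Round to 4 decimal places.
E[X_{t+1} \mid \mathcal F_t] = 2.5020

For an AR(p) model X_t = c + sum_i phi_i X_{t-i} + eps_t, the
one-step-ahead conditional mean is
  E[X_{t+1} | X_t, ...] = c + sum_i phi_i X_{t+1-i}.
Substitute known values:
  E[X_{t+1} | ...] = (0.128) * (-6) + (-0.545) * (-6)
                   = 2.5020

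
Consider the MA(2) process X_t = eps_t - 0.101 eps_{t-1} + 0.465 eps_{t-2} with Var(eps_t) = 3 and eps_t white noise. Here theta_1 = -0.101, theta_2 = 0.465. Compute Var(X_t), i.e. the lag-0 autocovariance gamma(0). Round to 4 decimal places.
\gamma(0) = 3.6793

For an MA(q) process X_t = eps_t + sum_i theta_i eps_{t-i} with
Var(eps_t) = sigma^2, the variance is
  gamma(0) = sigma^2 * (1 + sum_i theta_i^2).
  sum_i theta_i^2 = (-0.101)^2 + (0.465)^2 = 0.010201 + 0.216225 = 0.226426.
  gamma(0) = 3 * (1 + 0.226426) = 3 * 1.226426 = 3.679278, which rounds to 3.6793.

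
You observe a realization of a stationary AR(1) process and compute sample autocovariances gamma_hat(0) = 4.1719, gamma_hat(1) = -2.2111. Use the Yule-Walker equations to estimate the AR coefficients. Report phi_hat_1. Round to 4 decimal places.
\hat\phi_{1} = -0.5300

The Yule-Walker equations for an AR(p) process read, in matrix form,
  Gamma_p phi = r_p,   with   (Gamma_p)_{ij} = gamma(|i - j|),
                       (r_p)_i = gamma(i),   i,j = 1..p.
Substitute the sample gammas (Toeplitz matrix and right-hand side of size 1):
  Gamma_p = [[4.1719]]
  r_p     = [-2.2111]
With p = 1 this is the single equation gamma(0) phi_1 = gamma(1):
  phi_hat_1 = gamma(1) / gamma(0) = -2.2111 / 4.1719 = -0.5300.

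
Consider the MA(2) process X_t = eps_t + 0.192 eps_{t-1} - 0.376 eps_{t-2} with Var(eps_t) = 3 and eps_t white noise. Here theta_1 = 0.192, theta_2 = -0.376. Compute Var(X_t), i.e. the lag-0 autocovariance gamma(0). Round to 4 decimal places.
\gamma(0) = 3.5347

For an MA(q) process X_t = eps_t + sum_i theta_i eps_{t-i} with
Var(eps_t) = sigma^2, the variance is
  gamma(0) = sigma^2 * (1 + sum_i theta_i^2).
  sum_i theta_i^2 = (0.192)^2 + (-0.376)^2 = 0.036864 + 0.141376 = 0.17824.
  gamma(0) = 3 * (1 + 0.17824) = 3 * 1.17824 = 3.53472, which rounds to 3.5347.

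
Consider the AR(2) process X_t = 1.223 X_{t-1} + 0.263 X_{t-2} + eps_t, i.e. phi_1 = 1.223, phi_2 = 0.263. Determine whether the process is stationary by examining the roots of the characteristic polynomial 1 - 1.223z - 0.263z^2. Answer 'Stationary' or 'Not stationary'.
\text{Not stationary}

The AR(p) characteristic polynomial is P(z) = 1 - 1.223z - 0.263z^2.
Stationarity requires all roots to lie outside the unit circle, i.e. |z| > 1 for every root.
Set 1 + (-1.223) z + (-0.263) z^2 = 0, i.e. a z^2 + b z + c = 0 with a = -0.263, b = -1.223, c = 1.
Discriminant D = b^2 - 4ac = (-1.223)^2 - 4*(-0.263)*1 = 1.495729 - (-1.052) = 2.547729.
D >= 0, so the roots are real: z = (-b +/- sqrt(D)) / (2a) = (1.223 +/- 1.596161) / (-0.526).
  z_1 = (1.223 + 1.596161) / (-0.526) = -5.3596,   |z_1| = 5.3596.
  z_2 = (1.223 - 1.596161) / (-0.526) = 0.7094,   |z_2| = 0.7094.
Moduli of all roots: 5.3596, 0.7094.
All moduli strictly greater than 1? No.
Verdict: Not stationary.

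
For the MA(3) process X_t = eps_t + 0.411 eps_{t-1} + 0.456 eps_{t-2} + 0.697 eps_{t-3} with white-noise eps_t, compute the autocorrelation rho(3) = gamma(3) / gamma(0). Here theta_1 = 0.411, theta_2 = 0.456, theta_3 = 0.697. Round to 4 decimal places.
\rho(3) = 0.3742

For an MA(q) process with theta_0 = 1, the autocovariance is
  gamma(k) = sigma^2 * sum_{i=0..q-k} theta_i * theta_{i+k},
and rho(k) = gamma(k) / gamma(0). Sigma^2 cancels.
  numerator   = (1)*(0.697) = 0.697.
  denominator = (1)^2 + (0.411)^2 + (0.456)^2 + (0.697)^2 = 1.862666.
  rho(3) = 0.697 / 1.862666 = 0.3742.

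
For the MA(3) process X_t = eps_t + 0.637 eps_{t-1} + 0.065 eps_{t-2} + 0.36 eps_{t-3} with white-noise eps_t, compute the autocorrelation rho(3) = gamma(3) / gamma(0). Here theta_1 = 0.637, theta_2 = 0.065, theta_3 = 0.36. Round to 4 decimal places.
\rho(3) = 0.2338

For an MA(q) process with theta_0 = 1, the autocovariance is
  gamma(k) = sigma^2 * sum_{i=0..q-k} theta_i * theta_{i+k},
and rho(k) = gamma(k) / gamma(0). Sigma^2 cancels.
  numerator   = (1)*(0.36) = 0.36.
  denominator = (1)^2 + (0.637)^2 + (0.065)^2 + (0.36)^2 = 1.539594.
  rho(3) = 0.36 / 1.539594 = 0.2338.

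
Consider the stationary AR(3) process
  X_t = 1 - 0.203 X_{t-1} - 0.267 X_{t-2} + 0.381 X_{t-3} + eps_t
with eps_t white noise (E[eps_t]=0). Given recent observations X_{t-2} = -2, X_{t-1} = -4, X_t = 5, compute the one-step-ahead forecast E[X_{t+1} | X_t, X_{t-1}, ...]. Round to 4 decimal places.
E[X_{t+1} \mid \mathcal F_t] = 0.2910

For an AR(p) model X_t = c + sum_i phi_i X_{t-i} + eps_t, the
one-step-ahead conditional mean is
  E[X_{t+1} | X_t, ...] = c + sum_i phi_i X_{t+1-i}.
Substitute known values:
  E[X_{t+1} | ...] = 1 + (-0.203) * (5) + (-0.267) * (-4) + (0.381) * (-2)
                   = 0.2910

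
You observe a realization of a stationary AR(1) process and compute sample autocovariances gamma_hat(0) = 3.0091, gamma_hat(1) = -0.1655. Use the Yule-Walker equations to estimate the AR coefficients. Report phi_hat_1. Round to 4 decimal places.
\hat\phi_{1} = -0.0550

The Yule-Walker equations for an AR(p) process read, in matrix form,
  Gamma_p phi = r_p,   with   (Gamma_p)_{ij} = gamma(|i - j|),
                       (r_p)_i = gamma(i),   i,j = 1..p.
Substitute the sample gammas (Toeplitz matrix and right-hand side of size 1):
  Gamma_p = [[3.0091]]
  r_p     = [-0.1655]
With p = 1 this is the single equation gamma(0) phi_1 = gamma(1):
  phi_hat_1 = gamma(1) / gamma(0) = -0.1655 / 3.0091 = -0.0550.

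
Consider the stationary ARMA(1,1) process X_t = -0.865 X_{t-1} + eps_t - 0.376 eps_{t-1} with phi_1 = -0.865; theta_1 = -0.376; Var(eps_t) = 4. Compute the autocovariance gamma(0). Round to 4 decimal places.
\gamma(0) = 28.4676

Multiply the model equation by X_{t-k} and take expectations. With theta_0 = psi_0 = 1 and psi_j the MA(infinity) weights, this gives
  gamma(k) - sum_i phi_i gamma(k-i) = c_k,
  c_k = sigma^2 * sum_{j=k..q} theta_j psi_{j-k}   (c_k = 0 for k > q),
using gamma(-m) = gamma(m).
psi-weights needed (psi_j = theta_j + sum_i phi_i psi_{j-i}):
  psi_1 = theta_1 + phi_1 = -0.376 + (-0.865) = -1.241
Right-hand sides:
  c_0 = sigma^2 (1 + theta_1 psi_1) = 4 * (1 + (-0.376)(-1.241)) = 4 * 1.466616 = 5.866464
  c_1 = sigma^2 theta_1 = 4 * (-0.376) = -1.504
  c_2 = 0
Equations for k = 0 and k = 1 (AR order 1):
  gamma(0) = phi_1 gamma(1) + c_0
  gamma(1) = phi_1 gamma(0) + c_1
Substituting the second into the first: gamma(0) (1 - phi_1^2) = c_0 + phi_1 c_1, so
  gamma(0) = (c_0 + phi_1 c_1) / (1 - phi_1^2) = (5.866464 + (-0.865)(-1.504)) / (1 - (-0.865)^2) = 7.167424 / 0.251775 = 28.467576.
Therefore gamma(0) = 28.4676 (to 4 decimal places).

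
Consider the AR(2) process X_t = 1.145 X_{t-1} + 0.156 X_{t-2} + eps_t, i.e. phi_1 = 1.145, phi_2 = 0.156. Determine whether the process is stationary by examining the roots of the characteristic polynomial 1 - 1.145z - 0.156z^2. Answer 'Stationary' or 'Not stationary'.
\text{Not stationary}

The AR(p) characteristic polynomial is P(z) = 1 - 1.145z - 0.156z^2.
Stationarity requires all roots to lie outside the unit circle, i.e. |z| > 1 for every root.
Set 1 + (-1.145) z + (-0.156) z^2 = 0, i.e. a z^2 + b z + c = 0 with a = -0.156, b = -1.145, c = 1.
Discriminant D = b^2 - 4ac = (-1.145)^2 - 4*(-0.156)*1 = 1.311025 - (-0.624) = 1.935025.
D >= 0, so the roots are real: z = (-b +/- sqrt(D)) / (2a) = (1.145 +/- 1.391052) / (-0.312).
  z_1 = (1.145 + 1.391052) / (-0.312) = -8.1284,   |z_1| = 8.1284.
  z_2 = (1.145 - 1.391052) / (-0.312) = 0.7886,   |z_2| = 0.7886.
Moduli of all roots: 8.1284, 0.7886.
All moduli strictly greater than 1? No.
Verdict: Not stationary.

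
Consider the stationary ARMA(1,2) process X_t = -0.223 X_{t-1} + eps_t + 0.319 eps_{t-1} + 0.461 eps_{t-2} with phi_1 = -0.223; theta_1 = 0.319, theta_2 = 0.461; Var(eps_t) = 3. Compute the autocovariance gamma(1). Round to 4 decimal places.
\gamma(1) = 0.2786

Multiply the model equation by X_{t-k} and take expectations. With theta_0 = psi_0 = 1 and psi_j the MA(infinity) weights, this gives
  gamma(k) - sum_i phi_i gamma(k-i) = c_k,
  c_k = sigma^2 * sum_{j=k..q} theta_j psi_{j-k}   (c_k = 0 for k > q),
using gamma(-m) = gamma(m).
psi-weights needed (psi_j = theta_j + sum_i phi_i psi_{j-i}):
  psi_1 = theta_1 + phi_1 = 0.319 + (-0.223) = 0.096
  psi_2 = theta_2 + phi_1 psi_1 = 0.461 + (-0.223)(0.096) = 0.439592
Right-hand sides:
  c_0 = sigma^2 (1 + theta_1 psi_1 + theta_2 psi_2) = 3 * (1 + (0.319)(0.096) + (0.461)(0.439592)) = 3 * 1.233276 = 3.699828
  c_1 = sigma^2 (theta_1 + theta_2 psi_1) = 3 * (0.319 + (0.461)(0.096)) = 1.089768
  c_2 = sigma^2 theta_2 = 3 * (0.461) = 1.383
Equations for k = 0 and k = 1 (AR order 1):
  gamma(0) = phi_1 gamma(1) + c_0
  gamma(1) = phi_1 gamma(0) + c_1
Substituting the second into the first: gamma(0) (1 - phi_1^2) = c_0 + phi_1 c_1, so
  gamma(0) = (c_0 + phi_1 c_1) / (1 - phi_1^2) = (3.699828 + (-0.223)(1.089768)) / (1 - (-0.223)^2) = 3.456809 / 0.950271 = 3.637709.
  gamma(1) = phi_1 gamma(0) + c_1 = (-0.223)(3.637709) + (1.089768) = 0.278559.
Therefore gamma(1) = 0.2786 (to 4 decimal places).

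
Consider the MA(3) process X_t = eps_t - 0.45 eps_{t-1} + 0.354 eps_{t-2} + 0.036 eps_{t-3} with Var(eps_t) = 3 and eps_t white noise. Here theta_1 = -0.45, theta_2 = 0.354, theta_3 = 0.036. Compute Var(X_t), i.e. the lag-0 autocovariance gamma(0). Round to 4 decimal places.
\gamma(0) = 3.9873

For an MA(q) process X_t = eps_t + sum_i theta_i eps_{t-i} with
Var(eps_t) = sigma^2, the variance is
  gamma(0) = sigma^2 * (1 + sum_i theta_i^2).
  sum_i theta_i^2 = (-0.45)^2 + (0.354)^2 + (0.036)^2 = 0.2025 + 0.125316 + 0.001296 = 0.329112.
  gamma(0) = 3 * (1 + 0.329112) = 3 * 1.329112 = 3.987336, which rounds to 3.9873.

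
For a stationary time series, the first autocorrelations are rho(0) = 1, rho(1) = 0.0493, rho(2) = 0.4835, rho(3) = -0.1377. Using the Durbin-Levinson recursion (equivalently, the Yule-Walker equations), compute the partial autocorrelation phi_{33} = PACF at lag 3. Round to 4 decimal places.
\phi_{33} = -0.2270

The PACF at lag k is phi_{kk}, the last component of the solution
to the Yule-Walker system G_k phi = r_k where
  (G_k)_{ij} = rho(|i - j|), (r_k)_i = rho(i), i,j = 1..k.
Equivalently, Durbin-Levinson gives phi_{kk} iteratively:
  phi_{11} = rho(1)
  phi_{kk} = [rho(k) - sum_{j=1..k-1} phi_{k-1,j} rho(k-j)]
            / [1 - sum_{j=1..k-1} phi_{k-1,j} rho(j)],
  phi_{k,j} = phi_{k-1,j} - phi_{kk} phi_{k-1,k-j},  j = 1..k-1.
Step k = 1:
  phi_11 = rho(1) = 0.0493.
Step k = 2:
  phi_22 = [rho(2) - phi_11 rho(1)] / [1 - phi_11 rho(1)] = [0.4835 - (0.0493)(0.0493)] / [1 - (0.0493)(0.0493)]
         = 0.48106951 / 0.99756951 = 0.482242.
  Update: phi_21 = phi_11 - phi_22 phi_11 = 0.0493 - (0.482242)(0.0493) = 0.025525.
Step k = 3:
  phi_33 = [rho(3) - phi_21 rho(2) - phi_22 rho(1)] / [1 - phi_21 rho(1) - phi_22 rho(2)]
    numerator   = -0.1377 - (0.025525)(0.4835) - (0.482242)(0.0493) = -0.17381608
    denominator = 1 - (0.025525)(0.0493) - (0.482242)(0.4835) = 0.76557778
  phi_33 = -0.17381608 / 0.76557778 = -0.227.
Therefore phi_{33} = -0.2270.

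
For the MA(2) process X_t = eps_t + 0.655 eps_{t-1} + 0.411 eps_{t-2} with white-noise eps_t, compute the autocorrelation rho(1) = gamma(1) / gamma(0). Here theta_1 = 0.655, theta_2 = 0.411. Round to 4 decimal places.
\rho(1) = 0.5784

For an MA(q) process with theta_0 = 1, the autocovariance is
  gamma(k) = sigma^2 * sum_{i=0..q-k} theta_i * theta_{i+k},
and rho(k) = gamma(k) / gamma(0). Sigma^2 cancels.
  numerator   = (1)*(0.655) + (0.655)*(0.411) = 0.924205.
  denominator = (1)^2 + (0.655)^2 + (0.411)^2 = 1.597946.
  rho(1) = 0.924205 / 1.597946 = 0.5784.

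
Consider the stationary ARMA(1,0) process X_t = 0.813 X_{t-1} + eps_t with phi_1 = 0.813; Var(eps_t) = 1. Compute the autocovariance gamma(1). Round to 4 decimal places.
\gamma(1) = 2.3980

Multiply the model equation by X_{t-k} and take expectations. With theta_0 = psi_0 = 1 and psi_j the MA(infinity) weights, this gives
  gamma(k) - sum_i phi_i gamma(k-i) = c_k,
  c_k = sigma^2 * sum_{j=k..q} theta_j psi_{j-k}   (c_k = 0 for k > q),
using gamma(-m) = gamma(m).
Pure AR (q = 0): c_0 = sigma^2 = 1, c_k = 0 for k >= 1.
Equations for k = 0 and k = 1 (AR order 1):
  gamma(0) = phi_1 gamma(1) + c_0
  gamma(1) = phi_1 gamma(0) + c_1
Substituting the second into the first: gamma(0) (1 - phi_1^2) = c_0 + phi_1 c_1, so
  gamma(0) = c_0 / (1 - phi_1^2) = 1 / (1 - (0.813)^2) = 1 / 0.339031 = 2.949583.
  gamma(1) = phi_1 gamma(0) = (0.813)(2.949583) = 2.398011.
Therefore gamma(1) = 2.3980 (to 4 decimal places).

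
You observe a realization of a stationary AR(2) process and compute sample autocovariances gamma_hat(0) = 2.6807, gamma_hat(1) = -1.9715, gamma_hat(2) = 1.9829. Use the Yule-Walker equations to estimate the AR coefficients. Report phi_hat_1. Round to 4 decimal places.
\hat\phi_{1} = -0.4170

The Yule-Walker equations for an AR(p) process read, in matrix form,
  Gamma_p phi = r_p,   with   (Gamma_p)_{ij} = gamma(|i - j|),
                       (r_p)_i = gamma(i),   i,j = 1..p.
Substitute the sample gammas (Toeplitz matrix and right-hand side of size 2):
  Gamma_p = [[2.6807, -1.9715], [-1.9715, 2.6807]]
  r_p     = [-1.9715, 1.9829]
Written out:
  2.6807 phi_1 - 1.9715 phi_2 = -1.9715
  -1.9715 phi_1 + 2.6807 phi_2 = 1.9829
Solve by Cramer's rule:
  det = gamma(0)^2 - gamma(1)^2 = (2.6807)^2 - (-1.9715)^2 = 7.18615249 - 3.88681225 = 3.29934024
  phi_hat_1 = [gamma(1) gamma(0) - gamma(1) gamma(2)] / det = [(-1.9715)(2.6807) - (-1.9715)(1.9829)] / 3.29934024 = -1.3757127 / 3.29934024 = -0.417
  phi_hat_2 = [gamma(0) gamma(2) - gamma(1)^2] / det = [(2.6807)(1.9829) - (-1.9715)^2] / 3.29934024 = 1.42874778 / 3.29934024 = 0.433
So phi_hat = [-0.4170, 0.4330].
Therefore phi_hat_1 = -0.4170.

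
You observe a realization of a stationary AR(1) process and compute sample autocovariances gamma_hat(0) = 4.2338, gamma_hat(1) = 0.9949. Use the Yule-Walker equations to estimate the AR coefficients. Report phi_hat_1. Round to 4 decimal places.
\hat\phi_{1} = 0.2350

The Yule-Walker equations for an AR(p) process read, in matrix form,
  Gamma_p phi = r_p,   with   (Gamma_p)_{ij} = gamma(|i - j|),
                       (r_p)_i = gamma(i),   i,j = 1..p.
Substitute the sample gammas (Toeplitz matrix and right-hand side of size 1):
  Gamma_p = [[4.2338]]
  r_p     = [0.9949]
With p = 1 this is the single equation gamma(0) phi_1 = gamma(1):
  phi_hat_1 = gamma(1) / gamma(0) = 0.9949 / 4.2338 = 0.2350.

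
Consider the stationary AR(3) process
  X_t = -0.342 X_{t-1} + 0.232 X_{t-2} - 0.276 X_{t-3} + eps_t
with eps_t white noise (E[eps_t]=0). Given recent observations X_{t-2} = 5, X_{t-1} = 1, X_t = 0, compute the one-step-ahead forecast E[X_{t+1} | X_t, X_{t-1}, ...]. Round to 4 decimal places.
E[X_{t+1} \mid \mathcal F_t] = -1.1480

For an AR(p) model X_t = c + sum_i phi_i X_{t-i} + eps_t, the
one-step-ahead conditional mean is
  E[X_{t+1} | X_t, ...] = c + sum_i phi_i X_{t+1-i}.
Substitute known values:
  E[X_{t+1} | ...] = (-0.342) * (0) + (0.232) * (1) + (-0.276) * (5)
                   = -1.1480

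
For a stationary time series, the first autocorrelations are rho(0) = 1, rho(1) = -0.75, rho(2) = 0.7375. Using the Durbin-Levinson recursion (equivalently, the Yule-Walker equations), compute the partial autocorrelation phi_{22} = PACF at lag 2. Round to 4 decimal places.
\phi_{22} = 0.4000

The PACF at lag k is phi_{kk}, the last component of the solution
to the Yule-Walker system G_k phi = r_k where
  (G_k)_{ij} = rho(|i - j|), (r_k)_i = rho(i), i,j = 1..k.
Equivalently, Durbin-Levinson gives phi_{kk} iteratively:
  phi_{11} = rho(1)
  phi_{kk} = [rho(k) - sum_{j=1..k-1} phi_{k-1,j} rho(k-j)]
            / [1 - sum_{j=1..k-1} phi_{k-1,j} rho(j)],
  phi_{k,j} = phi_{k-1,j} - phi_{kk} phi_{k-1,k-j},  j = 1..k-1.
Step k = 1:
  phi_11 = rho(1) = -0.75.
Step k = 2:
  phi_22 = [rho(2) - phi_11 rho(1)] / [1 - phi_11 rho(1)] = [0.7375 - (-0.75)(-0.75)] / [1 - (-0.75)(-0.75)]
         = 0.175 / 0.4375 = 0.4.
Therefore phi_{22} = 0.4000.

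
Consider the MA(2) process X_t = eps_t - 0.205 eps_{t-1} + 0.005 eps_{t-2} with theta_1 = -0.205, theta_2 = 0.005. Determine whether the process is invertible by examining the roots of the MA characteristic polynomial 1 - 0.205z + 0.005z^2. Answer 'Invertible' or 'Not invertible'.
\text{Invertible}

The MA(q) characteristic polynomial is P(z) = 1 - 0.205z + 0.005z^2.
Invertibility requires all roots to lie outside the unit circle, i.e. |z| > 1 for every root.
Set 1 + (-0.205) z + (0.005) z^2 = 0, i.e. a z^2 + b z + c = 0 with a = 0.005, b = -0.205, c = 1.
Discriminant D = b^2 - 4ac = (-0.205)^2 - 4*(0.005)*1 = 0.042025 - (0.02) = 0.022025.
D >= 0, so the roots are real: z = (-b +/- sqrt(D)) / (2a) = (0.205 +/- 0.148408) / (0.01).
  z_1 = (0.205 + 0.148408) / (0.01) = 35.3408,   |z_1| = 35.3408.
  z_2 = (0.205 - 0.148408) / (0.01) = 5.6592,   |z_2| = 5.6592.
Moduli of all roots: 35.3408, 5.6592.
All moduli strictly greater than 1? Yes.
Verdict: Invertible.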